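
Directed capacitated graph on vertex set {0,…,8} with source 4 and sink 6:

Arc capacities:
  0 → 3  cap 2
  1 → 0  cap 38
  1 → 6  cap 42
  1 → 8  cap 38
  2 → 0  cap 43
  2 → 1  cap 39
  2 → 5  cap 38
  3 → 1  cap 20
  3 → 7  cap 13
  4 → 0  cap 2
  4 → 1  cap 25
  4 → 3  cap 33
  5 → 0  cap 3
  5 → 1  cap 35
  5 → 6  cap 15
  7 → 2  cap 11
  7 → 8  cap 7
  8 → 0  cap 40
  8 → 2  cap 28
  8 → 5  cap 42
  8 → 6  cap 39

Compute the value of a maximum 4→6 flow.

Maximum flow value: 58

augment #1: 4→1→6 bottleneck 25, total now 25
augment #2: 4→3→1→6 bottleneck 17, total now 42
augment #3: 4→3→1→8→6 bottleneck 3, total now 45
augment #4: 4→3→7→8→6 bottleneck 7, total now 52
augment #5: 4→3→7→2→5→6 bottleneck 6, total now 58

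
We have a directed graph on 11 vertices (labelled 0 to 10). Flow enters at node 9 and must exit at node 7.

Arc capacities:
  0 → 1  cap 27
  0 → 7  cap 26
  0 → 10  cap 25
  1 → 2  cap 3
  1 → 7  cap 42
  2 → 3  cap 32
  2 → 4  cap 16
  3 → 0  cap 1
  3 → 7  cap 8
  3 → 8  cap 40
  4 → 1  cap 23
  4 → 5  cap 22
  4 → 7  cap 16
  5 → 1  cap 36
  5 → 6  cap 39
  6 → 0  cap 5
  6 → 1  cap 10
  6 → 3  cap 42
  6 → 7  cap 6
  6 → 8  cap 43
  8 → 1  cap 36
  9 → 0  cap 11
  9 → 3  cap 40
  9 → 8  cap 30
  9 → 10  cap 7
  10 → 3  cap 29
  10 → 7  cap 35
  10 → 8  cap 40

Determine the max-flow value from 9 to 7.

Maximum flow value: 63

augment #1: 9→0→7 bottleneck 11, total now 11
augment #2: 9→3→7 bottleneck 8, total now 19
augment #3: 9→10→7 bottleneck 7, total now 26
augment #4: 9→3→0→7 bottleneck 1, total now 27
augment #5: 9→8→1→7 bottleneck 30, total now 57
augment #6: 9→3→8→1→7 bottleneck 6, total now 63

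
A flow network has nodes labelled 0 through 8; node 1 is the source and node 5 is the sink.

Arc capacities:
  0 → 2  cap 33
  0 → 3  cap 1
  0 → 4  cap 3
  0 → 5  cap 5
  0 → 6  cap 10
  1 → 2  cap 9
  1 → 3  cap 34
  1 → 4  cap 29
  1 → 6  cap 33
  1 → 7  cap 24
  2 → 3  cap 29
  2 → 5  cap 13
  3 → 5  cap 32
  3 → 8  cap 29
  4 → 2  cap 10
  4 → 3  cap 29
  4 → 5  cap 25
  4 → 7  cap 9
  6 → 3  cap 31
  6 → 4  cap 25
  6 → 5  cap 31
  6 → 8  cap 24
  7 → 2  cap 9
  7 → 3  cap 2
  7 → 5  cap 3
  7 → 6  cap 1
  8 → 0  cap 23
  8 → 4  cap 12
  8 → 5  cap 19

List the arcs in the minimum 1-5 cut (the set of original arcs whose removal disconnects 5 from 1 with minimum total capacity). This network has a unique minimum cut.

Min-cut arcs: {(1,2), (1,3), (1,4), (1,6), (7,2), (7,3), (7,5), (7,6)} (total capacity 120)

augment #1: 1→2→5 push 9
augment #2: 1→3→5 push 32
augment #3: 1→4→5 push 25
augment #4: 1→6→5 push 31
augment #5: 1→7→5 push 3
augment #6: 1→3→8→5 push 2
augment #7: 1→4→2→5 push 4
augment #8: 1→6→8→5 push 2
augment #9: 1→7→3→8→5 push 2
augment #10: 1→7→6→8→5 push 1
augment #11: 1→7→2→3→8→5 push 9
max flow = 120; residual-reachable set from 1 gives S-side
cut edges (S→T): {(1,2), (1,3), (1,4), (1,6), (7,2), (7,3), (7,5), (7,6)} total cap 120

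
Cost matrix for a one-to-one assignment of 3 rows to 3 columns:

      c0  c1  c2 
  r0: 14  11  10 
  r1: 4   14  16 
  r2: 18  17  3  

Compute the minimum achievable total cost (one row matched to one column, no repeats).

optimal assignment: row0→col1 (cost 11), row1→col0 (cost 4), row2→col2 (cost 3)
total = 11 + 4 + 3 = 18

Minimum assignment cost: 18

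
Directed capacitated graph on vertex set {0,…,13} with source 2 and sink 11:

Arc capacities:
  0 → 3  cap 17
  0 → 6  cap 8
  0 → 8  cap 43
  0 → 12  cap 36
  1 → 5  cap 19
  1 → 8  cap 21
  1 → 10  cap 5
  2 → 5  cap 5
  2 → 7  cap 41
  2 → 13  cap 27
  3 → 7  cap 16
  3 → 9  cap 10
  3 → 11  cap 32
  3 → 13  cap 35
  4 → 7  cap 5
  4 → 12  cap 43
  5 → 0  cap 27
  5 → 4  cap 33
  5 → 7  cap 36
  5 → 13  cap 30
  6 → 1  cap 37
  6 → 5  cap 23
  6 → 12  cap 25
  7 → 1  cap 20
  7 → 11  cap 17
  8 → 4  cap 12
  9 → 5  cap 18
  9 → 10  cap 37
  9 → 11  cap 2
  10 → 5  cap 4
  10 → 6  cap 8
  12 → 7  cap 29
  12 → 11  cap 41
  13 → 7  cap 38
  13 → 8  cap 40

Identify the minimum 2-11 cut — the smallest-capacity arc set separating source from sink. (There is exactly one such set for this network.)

Min-cut arcs: {(2,5), (7,1), (7,11), (8,4)} (total capacity 54)

augment #1: 2→7→11 push 17
augment #2: 2→5→0→3→11 push 5
augment #3: 2→13→8→4→12→11 push 12
augment #4: 2→7→1→5→0→3→11 push 12
augment #5: 2→7→1→5→0→12→11 push 7
augment #6: 2→7→1→10→6→12→11 push 1
max flow = 54; residual-reachable set from 2 gives S-side
cut edges (S→T): {(2,5), (7,1), (7,11), (8,4)} total cap 54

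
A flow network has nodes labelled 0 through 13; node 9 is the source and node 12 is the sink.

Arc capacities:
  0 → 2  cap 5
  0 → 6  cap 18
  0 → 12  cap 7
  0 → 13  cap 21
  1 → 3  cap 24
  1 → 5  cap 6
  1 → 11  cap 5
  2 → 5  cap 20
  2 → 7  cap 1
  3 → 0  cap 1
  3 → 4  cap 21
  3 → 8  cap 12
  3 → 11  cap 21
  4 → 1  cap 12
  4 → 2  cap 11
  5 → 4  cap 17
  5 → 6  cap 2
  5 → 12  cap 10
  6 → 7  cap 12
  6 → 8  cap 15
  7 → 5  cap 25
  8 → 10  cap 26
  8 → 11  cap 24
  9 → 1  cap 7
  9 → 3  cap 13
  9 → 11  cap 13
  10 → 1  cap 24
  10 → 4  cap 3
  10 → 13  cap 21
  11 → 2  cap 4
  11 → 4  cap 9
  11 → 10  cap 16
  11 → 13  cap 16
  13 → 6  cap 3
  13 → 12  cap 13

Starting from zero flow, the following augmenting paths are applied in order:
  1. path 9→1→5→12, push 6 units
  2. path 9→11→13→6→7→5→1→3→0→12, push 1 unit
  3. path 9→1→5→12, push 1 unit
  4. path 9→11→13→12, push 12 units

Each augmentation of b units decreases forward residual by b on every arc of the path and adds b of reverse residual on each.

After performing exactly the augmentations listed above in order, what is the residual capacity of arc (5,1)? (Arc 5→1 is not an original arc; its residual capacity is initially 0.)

after path 1 (9→1→5→12, push 6): res(5,1)=6
after path 2 (9→11→13→6→7→5→1→3→0→12, push 1): res(5,1)=5
after path 3 (9→1→5→12, push 1): res(5,1)=6
after path 4 (9→11→13→12, push 12): res(5,1)=6

Residual capacity of (5,1): 6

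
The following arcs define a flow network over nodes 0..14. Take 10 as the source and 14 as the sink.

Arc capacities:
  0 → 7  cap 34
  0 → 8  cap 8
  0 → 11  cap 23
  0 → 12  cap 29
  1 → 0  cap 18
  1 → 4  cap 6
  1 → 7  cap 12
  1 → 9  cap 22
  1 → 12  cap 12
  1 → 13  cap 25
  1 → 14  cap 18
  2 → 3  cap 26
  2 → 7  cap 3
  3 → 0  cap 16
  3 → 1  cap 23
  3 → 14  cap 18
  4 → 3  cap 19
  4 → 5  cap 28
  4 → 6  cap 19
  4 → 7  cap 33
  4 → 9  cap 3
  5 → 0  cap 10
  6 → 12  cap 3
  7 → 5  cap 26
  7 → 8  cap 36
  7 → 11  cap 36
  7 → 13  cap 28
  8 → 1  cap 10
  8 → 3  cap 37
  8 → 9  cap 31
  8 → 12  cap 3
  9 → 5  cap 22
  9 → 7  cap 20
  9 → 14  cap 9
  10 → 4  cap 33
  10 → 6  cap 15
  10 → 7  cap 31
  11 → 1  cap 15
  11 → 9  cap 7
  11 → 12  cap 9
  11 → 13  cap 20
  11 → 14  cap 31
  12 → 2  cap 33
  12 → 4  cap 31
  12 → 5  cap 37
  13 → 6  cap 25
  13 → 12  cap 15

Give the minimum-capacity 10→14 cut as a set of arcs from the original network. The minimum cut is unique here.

augment #1: 10→4→3→14 push 18
augment #2: 10→4→9→14 push 3
augment #3: 10→7→11→14 push 31
augment #4: 10→4→3→1→14 push 1
augment #5: 10→4→7→8→1→14 push 10
augment #6: 10→4→7→8→9→14 push 1
augment #7: 10→6→12→2→3→1→14 push 3
max flow = 67; residual-reachable set from 10 gives S-side
cut edges (S→T): {(6,12), (10,4), (10,7)} total cap 67

Min-cut arcs: {(6,12), (10,4), (10,7)} (total capacity 67)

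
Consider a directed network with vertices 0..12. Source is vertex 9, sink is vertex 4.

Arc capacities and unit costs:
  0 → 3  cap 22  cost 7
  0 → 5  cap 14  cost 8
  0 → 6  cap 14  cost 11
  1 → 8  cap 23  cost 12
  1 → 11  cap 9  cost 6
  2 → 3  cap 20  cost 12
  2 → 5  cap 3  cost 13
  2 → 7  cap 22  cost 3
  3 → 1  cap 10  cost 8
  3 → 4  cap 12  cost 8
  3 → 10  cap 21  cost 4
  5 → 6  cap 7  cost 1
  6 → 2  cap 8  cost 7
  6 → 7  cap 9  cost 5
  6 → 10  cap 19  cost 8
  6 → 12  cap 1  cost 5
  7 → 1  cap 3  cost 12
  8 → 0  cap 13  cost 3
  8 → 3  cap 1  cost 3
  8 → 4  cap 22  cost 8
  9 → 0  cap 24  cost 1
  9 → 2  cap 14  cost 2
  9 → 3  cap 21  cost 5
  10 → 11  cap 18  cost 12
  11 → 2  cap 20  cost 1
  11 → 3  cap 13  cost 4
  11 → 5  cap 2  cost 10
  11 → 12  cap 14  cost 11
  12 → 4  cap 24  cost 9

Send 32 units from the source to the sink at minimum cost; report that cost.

shortest-cost path #1: 9→3→4 push 12 @ unit cost 13 (adds 156)
shortest-cost path #2: 9→0→5→6→12→4 push 1 @ unit cost 24 (adds 24)
shortest-cost path #3: 9→3→1→8→4 push 9 @ unit cost 33 (adds 297)
shortest-cost path #4: 9→0→3→1→8→4 push 1 @ unit cost 36 (adds 36)
shortest-cost path #5: 9→2→7→1→8→4 push 3 @ unit cost 37 (adds 111)
shortest-cost path #6: 9→0→3→10→11→12→4 push 6 @ unit cost 44 (adds 264)
total cost = 888

Minimum cost for 32 units: 888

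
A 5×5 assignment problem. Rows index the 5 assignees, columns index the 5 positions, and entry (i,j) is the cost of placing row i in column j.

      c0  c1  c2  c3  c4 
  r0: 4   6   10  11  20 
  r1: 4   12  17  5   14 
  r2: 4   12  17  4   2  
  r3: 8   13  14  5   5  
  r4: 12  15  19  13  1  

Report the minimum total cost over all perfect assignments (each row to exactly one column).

Minimum assignment cost: 29

optimal assignment: row0→col1 (cost 6), row1→col0 (cost 4), row2→col3 (cost 4), row3→col2 (cost 14), row4→col4 (cost 1)
total = 6 + 4 + 4 + 14 + 1 = 29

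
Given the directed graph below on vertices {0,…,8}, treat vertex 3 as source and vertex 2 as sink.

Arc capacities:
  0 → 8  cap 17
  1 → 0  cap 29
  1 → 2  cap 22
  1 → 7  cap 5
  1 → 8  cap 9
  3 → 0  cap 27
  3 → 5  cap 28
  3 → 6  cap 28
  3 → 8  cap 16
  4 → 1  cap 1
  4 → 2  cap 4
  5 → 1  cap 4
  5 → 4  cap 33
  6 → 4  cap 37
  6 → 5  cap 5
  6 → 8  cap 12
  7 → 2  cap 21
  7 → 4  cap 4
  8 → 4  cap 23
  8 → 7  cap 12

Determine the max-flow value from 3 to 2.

augment #1: 3→5→1→2 bottleneck 4, total now 4
augment #2: 3→5→4→2 bottleneck 4, total now 8
augment #3: 3→8→7→2 bottleneck 12, total now 20
augment #4: 3→5→4→1→2 bottleneck 1, total now 21

Maximum flow value: 21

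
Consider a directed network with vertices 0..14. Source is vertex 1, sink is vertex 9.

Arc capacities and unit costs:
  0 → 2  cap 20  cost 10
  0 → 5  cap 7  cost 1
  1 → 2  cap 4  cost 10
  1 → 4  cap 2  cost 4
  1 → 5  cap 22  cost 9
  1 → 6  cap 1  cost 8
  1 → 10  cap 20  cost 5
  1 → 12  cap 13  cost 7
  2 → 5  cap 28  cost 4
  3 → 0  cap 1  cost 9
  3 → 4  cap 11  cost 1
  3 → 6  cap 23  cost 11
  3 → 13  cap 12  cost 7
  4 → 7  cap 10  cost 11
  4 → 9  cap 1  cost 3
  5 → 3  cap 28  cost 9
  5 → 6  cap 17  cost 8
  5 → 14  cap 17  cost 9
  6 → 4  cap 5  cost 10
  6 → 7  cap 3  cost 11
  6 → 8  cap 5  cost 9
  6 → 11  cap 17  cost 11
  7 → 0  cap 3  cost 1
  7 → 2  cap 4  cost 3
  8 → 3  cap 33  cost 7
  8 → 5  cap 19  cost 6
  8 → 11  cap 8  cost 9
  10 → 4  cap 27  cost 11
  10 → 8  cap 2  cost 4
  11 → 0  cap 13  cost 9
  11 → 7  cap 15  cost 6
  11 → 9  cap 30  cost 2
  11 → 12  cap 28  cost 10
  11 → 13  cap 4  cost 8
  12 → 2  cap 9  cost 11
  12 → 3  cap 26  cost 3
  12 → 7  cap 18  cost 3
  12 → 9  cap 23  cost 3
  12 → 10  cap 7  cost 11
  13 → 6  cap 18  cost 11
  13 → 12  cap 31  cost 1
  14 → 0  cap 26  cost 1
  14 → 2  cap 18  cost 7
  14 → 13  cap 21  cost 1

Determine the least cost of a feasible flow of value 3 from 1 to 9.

shortest-cost path #1: 1→4→9 push 1 @ unit cost 7 (adds 7)
shortest-cost path #2: 1→12→9 push 2 @ unit cost 10 (adds 20)
total cost = 27

Minimum cost for 3 units: 27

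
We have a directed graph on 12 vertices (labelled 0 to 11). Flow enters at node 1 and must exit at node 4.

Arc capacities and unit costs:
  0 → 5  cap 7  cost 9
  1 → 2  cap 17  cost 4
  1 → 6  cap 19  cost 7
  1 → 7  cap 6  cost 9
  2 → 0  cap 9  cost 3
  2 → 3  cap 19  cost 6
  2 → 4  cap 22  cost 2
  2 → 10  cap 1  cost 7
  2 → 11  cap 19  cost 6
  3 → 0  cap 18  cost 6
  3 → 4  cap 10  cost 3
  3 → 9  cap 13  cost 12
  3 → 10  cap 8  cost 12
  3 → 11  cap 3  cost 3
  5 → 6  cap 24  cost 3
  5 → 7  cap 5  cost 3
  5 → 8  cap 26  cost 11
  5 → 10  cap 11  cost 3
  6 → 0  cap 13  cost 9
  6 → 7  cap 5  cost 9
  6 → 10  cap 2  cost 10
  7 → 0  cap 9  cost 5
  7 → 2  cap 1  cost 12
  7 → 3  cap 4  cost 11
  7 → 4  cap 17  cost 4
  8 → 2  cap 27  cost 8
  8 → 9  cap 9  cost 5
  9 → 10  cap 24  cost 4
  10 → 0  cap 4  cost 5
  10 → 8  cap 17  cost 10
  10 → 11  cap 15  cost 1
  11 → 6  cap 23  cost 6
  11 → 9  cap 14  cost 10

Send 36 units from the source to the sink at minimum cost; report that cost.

shortest-cost path #1: 1→2→4 push 17 @ unit cost 6 (adds 102)
shortest-cost path #2: 1→7→4 push 6 @ unit cost 13 (adds 78)
shortest-cost path #3: 1→6→7→4 push 5 @ unit cost 20 (adds 100)
shortest-cost path #4: 1→6→0→5→7→4 push 5 @ unit cost 32 (adds 160)
shortest-cost path #5: 1→6→10→8→2→4 push 2 @ unit cost 37 (adds 74)
shortest-cost path #6: 1→6→0→5→8→2→4 push 1 @ unit cost 46 (adds 46)
total cost = 560

Minimum cost for 36 units: 560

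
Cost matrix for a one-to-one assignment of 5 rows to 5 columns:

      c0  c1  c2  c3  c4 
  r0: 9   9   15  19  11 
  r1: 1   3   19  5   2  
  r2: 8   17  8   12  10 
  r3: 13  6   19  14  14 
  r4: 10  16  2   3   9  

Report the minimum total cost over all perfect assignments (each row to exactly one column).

optimal assignment: row0→col0 (cost 9), row1→col4 (cost 2), row2→col2 (cost 8), row3→col1 (cost 6), row4→col3 (cost 3)
total = 9 + 2 + 8 + 6 + 3 = 28

Minimum assignment cost: 28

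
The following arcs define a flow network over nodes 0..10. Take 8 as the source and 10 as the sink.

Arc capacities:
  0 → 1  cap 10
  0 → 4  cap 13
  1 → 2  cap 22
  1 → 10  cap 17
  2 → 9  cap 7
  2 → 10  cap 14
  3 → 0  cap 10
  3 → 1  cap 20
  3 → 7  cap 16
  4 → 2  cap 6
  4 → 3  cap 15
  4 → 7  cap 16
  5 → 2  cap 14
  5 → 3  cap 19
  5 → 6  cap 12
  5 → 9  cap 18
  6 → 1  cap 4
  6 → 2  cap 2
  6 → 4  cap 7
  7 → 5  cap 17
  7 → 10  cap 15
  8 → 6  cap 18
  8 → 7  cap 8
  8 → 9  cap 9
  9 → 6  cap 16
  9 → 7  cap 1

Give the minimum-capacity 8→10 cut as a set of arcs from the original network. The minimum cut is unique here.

augment #1: 8→7→10 push 8
augment #2: 8→6→1→10 push 4
augment #3: 8→6→2→10 push 2
augment #4: 8→9→7→10 push 1
augment #5: 8→6→4→2→10 push 6
augment #6: 8→6→4→7→10 push 1
max flow = 22; residual-reachable set from 8 gives S-side
cut edges (S→T): {(6,1), (6,2), (6,4), (8,7), (9,7)} total cap 22

Min-cut arcs: {(6,1), (6,2), (6,4), (8,7), (9,7)} (total capacity 22)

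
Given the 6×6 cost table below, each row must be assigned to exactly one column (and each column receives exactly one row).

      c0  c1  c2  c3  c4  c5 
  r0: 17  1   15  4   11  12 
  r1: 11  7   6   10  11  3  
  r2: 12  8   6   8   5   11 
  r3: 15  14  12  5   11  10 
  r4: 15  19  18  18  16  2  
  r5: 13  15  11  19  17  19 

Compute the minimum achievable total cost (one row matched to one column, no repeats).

optimal assignment: row0→col1 (cost 1), row1→col2 (cost 6), row2→col4 (cost 5), row3→col3 (cost 5), row4→col5 (cost 2), row5→col0 (cost 13)
total = 1 + 6 + 5 + 5 + 2 + 13 = 32

Minimum assignment cost: 32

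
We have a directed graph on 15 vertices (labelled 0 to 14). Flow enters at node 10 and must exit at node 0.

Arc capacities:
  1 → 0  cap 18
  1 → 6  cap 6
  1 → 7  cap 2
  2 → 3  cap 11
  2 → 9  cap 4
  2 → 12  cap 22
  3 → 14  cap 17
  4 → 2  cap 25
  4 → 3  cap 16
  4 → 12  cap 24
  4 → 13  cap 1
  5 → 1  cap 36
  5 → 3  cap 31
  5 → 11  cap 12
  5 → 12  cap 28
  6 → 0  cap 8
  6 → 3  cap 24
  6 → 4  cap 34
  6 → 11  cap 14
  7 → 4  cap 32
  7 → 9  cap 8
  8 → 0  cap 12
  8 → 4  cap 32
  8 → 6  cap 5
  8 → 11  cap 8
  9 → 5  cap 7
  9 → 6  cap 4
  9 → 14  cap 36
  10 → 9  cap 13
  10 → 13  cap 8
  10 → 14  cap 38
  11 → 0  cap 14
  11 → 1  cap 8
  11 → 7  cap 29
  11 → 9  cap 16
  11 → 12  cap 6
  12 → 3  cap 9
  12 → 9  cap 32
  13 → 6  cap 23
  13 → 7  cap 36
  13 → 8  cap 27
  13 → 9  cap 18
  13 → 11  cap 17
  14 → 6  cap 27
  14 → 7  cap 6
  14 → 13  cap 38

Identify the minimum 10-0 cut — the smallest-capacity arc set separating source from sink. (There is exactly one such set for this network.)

Min-cut arcs: {(6,0), (8,0), (9,5), (11,0), (11,1)} (total capacity 49)

augment #1: 10→9→6→0 push 4
augment #2: 10→13→6→0 push 4
augment #3: 10→13→8→0 push 4
augment #4: 10→9→5→1→0 push 7
augment #5: 10→14→6→11→0 push 14
augment #6: 10→14→13→8→0 push 8
augment #7: 10→14→13→11→1→0 push 8
max flow = 49; residual-reachable set from 10 gives S-side
cut edges (S→T): {(6,0), (8,0), (9,5), (11,0), (11,1)} total cap 49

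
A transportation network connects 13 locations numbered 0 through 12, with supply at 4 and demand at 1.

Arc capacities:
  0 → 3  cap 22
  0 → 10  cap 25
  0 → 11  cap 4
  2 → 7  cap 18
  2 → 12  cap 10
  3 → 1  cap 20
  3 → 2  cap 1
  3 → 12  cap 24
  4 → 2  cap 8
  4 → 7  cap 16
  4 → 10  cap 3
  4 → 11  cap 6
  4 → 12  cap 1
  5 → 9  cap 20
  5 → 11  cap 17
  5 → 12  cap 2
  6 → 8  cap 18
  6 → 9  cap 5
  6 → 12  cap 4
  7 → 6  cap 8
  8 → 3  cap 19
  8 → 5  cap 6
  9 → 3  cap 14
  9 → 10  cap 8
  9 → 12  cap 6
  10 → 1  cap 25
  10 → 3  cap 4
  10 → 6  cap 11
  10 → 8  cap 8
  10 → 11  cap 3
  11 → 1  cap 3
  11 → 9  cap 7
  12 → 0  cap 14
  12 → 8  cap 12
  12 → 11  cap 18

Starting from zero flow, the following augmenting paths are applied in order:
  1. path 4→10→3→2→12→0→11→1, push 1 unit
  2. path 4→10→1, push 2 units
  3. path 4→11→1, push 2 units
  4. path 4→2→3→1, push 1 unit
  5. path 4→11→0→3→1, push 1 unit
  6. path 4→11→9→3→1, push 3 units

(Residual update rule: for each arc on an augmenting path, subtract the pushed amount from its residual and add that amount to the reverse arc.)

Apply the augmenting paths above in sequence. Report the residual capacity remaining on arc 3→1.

Residual capacity of (3,1): 15

after path 1 (4→10→3→2→12→0→11→1, push 1): res(3,1)=20
after path 2 (4→10→1, push 2): res(3,1)=20
after path 3 (4→11→1, push 2): res(3,1)=20
after path 4 (4→2→3→1, push 1): res(3,1)=19
after path 5 (4→11→0→3→1, push 1): res(3,1)=18
after path 6 (4→11→9→3→1, push 3): res(3,1)=15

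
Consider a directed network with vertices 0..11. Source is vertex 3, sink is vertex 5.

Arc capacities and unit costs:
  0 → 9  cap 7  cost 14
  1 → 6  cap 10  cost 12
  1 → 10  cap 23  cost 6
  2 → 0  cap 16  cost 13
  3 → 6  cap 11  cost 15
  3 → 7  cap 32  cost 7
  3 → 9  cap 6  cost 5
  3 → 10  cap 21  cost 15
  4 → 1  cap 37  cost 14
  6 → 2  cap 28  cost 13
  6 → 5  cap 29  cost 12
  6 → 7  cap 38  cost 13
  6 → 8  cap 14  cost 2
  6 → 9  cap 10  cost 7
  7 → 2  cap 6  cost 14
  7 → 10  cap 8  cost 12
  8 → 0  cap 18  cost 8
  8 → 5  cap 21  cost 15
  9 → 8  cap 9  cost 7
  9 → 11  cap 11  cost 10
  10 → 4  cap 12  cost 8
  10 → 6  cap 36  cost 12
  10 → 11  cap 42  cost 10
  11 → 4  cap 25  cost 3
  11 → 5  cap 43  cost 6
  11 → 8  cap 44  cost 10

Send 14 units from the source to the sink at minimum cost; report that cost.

shortest-cost path #1: 3→9→11→5 push 6 @ unit cost 21 (adds 126)
shortest-cost path #2: 3→6→5 push 8 @ unit cost 27 (adds 216)
total cost = 342

Minimum cost for 14 units: 342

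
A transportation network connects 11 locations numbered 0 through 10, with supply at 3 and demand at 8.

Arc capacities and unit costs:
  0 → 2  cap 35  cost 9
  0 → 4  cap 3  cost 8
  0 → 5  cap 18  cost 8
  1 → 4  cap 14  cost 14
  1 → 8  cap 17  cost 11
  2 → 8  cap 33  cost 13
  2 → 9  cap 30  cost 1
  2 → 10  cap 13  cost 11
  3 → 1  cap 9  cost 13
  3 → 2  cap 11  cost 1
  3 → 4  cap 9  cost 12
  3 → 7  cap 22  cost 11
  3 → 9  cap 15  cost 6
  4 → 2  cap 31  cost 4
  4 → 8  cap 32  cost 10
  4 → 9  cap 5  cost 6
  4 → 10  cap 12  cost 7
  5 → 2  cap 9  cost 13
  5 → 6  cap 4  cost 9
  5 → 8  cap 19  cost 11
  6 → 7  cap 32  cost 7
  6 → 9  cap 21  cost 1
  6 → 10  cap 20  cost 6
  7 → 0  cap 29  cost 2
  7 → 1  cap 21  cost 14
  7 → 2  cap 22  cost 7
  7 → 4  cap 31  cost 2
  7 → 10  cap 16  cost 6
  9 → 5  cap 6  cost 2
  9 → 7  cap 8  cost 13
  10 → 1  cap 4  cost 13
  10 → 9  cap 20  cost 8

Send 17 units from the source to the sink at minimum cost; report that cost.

Minimum cost for 17 units: 268

shortest-cost path #1: 3→2→8 push 11 @ unit cost 14 (adds 154)
shortest-cost path #2: 3→9→5→8 push 6 @ unit cost 19 (adds 114)
total cost = 268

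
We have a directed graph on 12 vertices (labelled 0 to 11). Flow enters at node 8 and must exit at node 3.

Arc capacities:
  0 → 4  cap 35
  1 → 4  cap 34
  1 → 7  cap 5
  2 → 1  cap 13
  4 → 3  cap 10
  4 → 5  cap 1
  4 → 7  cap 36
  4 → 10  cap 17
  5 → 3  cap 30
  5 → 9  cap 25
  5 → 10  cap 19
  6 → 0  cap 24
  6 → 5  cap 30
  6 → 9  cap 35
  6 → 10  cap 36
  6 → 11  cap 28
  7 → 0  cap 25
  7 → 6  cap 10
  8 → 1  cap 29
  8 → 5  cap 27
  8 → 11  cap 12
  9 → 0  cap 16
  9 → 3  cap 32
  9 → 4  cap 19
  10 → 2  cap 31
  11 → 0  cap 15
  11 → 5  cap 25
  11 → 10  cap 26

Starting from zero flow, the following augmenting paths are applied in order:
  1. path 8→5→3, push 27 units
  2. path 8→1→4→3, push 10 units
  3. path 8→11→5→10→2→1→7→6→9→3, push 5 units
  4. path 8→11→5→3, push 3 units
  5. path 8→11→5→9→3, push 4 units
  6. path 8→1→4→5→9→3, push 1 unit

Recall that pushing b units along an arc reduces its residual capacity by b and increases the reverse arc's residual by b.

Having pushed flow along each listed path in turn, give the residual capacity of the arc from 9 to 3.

after path 1 (8→5→3, push 27): res(9,3)=32
after path 2 (8→1→4→3, push 10): res(9,3)=32
after path 3 (8→11→5→10→2→1→7→6→9→3, push 5): res(9,3)=27
after path 4 (8→11→5→3, push 3): res(9,3)=27
after path 5 (8→11→5→9→3, push 4): res(9,3)=23
after path 6 (8→1→4→5→9→3, push 1): res(9,3)=22

Residual capacity of (9,3): 22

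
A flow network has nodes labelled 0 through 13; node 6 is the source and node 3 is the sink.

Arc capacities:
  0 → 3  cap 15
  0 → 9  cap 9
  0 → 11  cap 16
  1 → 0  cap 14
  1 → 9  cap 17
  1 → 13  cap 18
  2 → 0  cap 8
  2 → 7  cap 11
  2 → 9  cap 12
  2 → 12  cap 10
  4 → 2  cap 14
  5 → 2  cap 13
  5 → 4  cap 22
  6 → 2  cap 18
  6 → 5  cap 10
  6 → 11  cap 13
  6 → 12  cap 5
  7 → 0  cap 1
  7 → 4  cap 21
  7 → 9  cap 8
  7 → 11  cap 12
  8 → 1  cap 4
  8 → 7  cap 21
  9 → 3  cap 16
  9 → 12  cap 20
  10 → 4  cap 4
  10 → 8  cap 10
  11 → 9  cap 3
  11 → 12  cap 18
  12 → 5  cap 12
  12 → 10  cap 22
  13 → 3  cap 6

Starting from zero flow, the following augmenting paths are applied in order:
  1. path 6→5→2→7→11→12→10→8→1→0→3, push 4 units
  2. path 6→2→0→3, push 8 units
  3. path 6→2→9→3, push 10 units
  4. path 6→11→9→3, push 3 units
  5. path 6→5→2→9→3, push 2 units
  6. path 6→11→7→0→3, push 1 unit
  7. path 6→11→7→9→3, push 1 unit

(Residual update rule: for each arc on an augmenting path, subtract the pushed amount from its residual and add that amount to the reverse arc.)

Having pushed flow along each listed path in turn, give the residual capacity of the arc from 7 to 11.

Residual capacity of (7,11): 10

after path 1 (6→5→2→7→11→12→10→8→1→0→3, push 4): res(7,11)=8
after path 2 (6→2→0→3, push 8): res(7,11)=8
after path 3 (6→2→9→3, push 10): res(7,11)=8
after path 4 (6→11→9→3, push 3): res(7,11)=8
after path 5 (6→5→2→9→3, push 2): res(7,11)=8
after path 6 (6→11→7→0→3, push 1): res(7,11)=9
after path 7 (6→11→7→9→3, push 1): res(7,11)=10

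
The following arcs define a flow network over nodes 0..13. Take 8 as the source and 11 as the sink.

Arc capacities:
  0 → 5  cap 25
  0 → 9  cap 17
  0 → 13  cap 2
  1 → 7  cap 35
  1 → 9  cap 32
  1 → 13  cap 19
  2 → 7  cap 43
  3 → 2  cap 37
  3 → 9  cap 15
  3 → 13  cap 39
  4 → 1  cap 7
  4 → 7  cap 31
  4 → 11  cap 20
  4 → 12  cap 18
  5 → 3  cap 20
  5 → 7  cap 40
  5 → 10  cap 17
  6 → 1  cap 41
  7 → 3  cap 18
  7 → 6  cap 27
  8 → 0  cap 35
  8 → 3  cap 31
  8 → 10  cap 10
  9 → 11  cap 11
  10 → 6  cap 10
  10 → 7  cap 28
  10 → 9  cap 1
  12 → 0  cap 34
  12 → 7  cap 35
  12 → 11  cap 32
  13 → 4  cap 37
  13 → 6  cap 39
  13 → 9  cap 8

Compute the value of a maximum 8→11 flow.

Maximum flow value: 48

augment #1: 8→0→9→11 bottleneck 11, total now 11
augment #2: 8→0→13→4→11 bottleneck 2, total now 13
augment #3: 8→3→13→4→11 bottleneck 18, total now 31
augment #4: 8→3→13→4→12→11 bottleneck 13, total now 44
augment #5: 8→0→5→3→13→4→12→11 bottleneck 4, total now 48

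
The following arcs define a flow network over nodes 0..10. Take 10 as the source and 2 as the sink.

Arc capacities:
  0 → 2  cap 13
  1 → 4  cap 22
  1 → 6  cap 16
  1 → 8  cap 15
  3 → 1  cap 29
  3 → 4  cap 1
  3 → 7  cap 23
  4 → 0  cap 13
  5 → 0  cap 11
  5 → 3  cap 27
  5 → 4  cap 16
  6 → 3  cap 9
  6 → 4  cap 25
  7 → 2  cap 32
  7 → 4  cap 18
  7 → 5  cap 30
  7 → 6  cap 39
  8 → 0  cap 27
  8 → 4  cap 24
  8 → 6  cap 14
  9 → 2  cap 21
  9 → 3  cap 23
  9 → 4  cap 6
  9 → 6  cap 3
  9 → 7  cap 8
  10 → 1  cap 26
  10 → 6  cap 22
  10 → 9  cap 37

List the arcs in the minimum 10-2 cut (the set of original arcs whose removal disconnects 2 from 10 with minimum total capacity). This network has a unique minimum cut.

Min-cut arcs: {(0,2), (6,3), (10,9)} (total capacity 59)

augment #1: 10→9→2 push 21
augment #2: 10→9→7→2 push 8
augment #3: 10→1→4→0→2 push 13
augment #4: 10→6→3→7→2 push 9
augment #5: 10→9→3→7→2 push 8
max flow = 59; residual-reachable set from 10 gives S-side
cut edges (S→T): {(0,2), (6,3), (10,9)} total cap 59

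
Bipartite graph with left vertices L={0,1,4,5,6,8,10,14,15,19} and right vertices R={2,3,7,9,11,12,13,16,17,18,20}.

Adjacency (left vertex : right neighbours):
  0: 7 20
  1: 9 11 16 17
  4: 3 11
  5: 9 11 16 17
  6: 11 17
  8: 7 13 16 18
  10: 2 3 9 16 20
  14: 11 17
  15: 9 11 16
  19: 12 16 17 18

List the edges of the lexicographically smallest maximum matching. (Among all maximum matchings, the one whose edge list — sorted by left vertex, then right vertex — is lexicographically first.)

|M| = 9 (so the lex-smallest maximum matching has 9 edges)
process left vertices in ascending order; for each, take the smallest-labelled available neighbour that still permits 9 edges overall, or leave it unmatched if none does
lex-smallest matching: {0-7, 1-9, 4-3, 5-11, 6-17, 8-13, 10-2, 15-16, 19-12}

Lex-smallest maximum matching: {(0,7), (1,9), (4,3), (5,11), (6,17), (8,13), (10,2), (15,16), (19,12)}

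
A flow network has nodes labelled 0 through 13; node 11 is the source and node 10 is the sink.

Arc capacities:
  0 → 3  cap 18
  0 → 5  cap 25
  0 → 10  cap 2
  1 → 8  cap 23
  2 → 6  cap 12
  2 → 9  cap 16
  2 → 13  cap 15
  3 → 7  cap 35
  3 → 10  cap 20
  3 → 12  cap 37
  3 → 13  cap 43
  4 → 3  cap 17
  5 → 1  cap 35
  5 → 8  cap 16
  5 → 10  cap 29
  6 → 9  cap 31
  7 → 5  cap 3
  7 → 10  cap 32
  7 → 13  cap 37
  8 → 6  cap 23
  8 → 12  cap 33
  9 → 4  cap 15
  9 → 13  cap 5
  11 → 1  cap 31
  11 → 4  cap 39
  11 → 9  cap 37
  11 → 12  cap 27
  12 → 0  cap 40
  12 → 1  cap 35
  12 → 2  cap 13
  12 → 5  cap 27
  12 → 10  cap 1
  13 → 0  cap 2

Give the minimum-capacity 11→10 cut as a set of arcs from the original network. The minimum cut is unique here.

Min-cut arcs: {(0,3), (0,10), (4,3), (5,10), (12,10)} (total capacity 67)

augment #1: 11→12→10 push 1
augment #2: 11→4→3→10 push 17
augment #3: 11→12→0→10 push 2
augment #4: 11→12→5→10 push 24
augment #5: 11→1→8→12→5→10 push 3
augment #6: 11→9→13→0→3→10 push 2
augment #7: 11→1→8→12→0→3→10 push 1
augment #8: 11→1→8→12→0→5→10 push 2
augment #9: 11→1→8→12→0→3→7→10 push 15
max flow = 67; residual-reachable set from 11 gives S-side
cut edges (S→T): {(0,3), (0,10), (4,3), (5,10), (12,10)} total cap 67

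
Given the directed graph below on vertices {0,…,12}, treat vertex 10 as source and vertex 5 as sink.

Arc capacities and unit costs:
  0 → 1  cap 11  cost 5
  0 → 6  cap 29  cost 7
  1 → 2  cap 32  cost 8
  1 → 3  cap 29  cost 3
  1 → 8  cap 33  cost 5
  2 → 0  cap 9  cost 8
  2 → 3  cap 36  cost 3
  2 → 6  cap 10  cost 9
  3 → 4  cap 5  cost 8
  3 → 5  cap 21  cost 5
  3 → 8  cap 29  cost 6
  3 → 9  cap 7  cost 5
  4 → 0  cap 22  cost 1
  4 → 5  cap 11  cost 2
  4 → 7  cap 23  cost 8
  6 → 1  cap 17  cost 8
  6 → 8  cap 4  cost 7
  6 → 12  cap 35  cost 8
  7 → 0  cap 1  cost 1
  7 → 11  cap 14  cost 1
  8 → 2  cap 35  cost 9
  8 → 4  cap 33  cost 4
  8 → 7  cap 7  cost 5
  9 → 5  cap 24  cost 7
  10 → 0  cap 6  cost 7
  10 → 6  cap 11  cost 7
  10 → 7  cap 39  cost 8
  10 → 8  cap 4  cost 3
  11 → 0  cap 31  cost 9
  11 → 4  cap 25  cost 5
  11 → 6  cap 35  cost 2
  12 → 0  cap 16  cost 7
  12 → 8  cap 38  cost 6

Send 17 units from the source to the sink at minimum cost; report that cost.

shortest-cost path #1: 10→8→4→5 push 4 @ unit cost 9 (adds 36)
shortest-cost path #2: 10→7→11→4→5 push 7 @ unit cost 16 (adds 112)
shortest-cost path #3: 10→0→1→3→5 push 6 @ unit cost 20 (adds 120)
total cost = 268

Minimum cost for 17 units: 268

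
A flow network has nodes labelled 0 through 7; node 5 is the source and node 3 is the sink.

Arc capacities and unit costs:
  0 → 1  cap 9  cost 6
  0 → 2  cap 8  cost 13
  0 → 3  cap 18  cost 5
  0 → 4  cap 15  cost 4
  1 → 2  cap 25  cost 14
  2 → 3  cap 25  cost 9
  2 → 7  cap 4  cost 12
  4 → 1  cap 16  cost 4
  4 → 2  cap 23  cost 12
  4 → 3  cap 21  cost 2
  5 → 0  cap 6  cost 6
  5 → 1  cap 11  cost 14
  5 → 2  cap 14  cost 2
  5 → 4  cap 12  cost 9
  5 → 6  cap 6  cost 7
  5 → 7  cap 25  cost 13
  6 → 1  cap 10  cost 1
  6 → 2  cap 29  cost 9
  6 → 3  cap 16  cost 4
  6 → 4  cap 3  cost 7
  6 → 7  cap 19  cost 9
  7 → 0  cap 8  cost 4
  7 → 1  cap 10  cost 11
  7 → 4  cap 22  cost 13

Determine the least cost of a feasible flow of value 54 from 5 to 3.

Minimum cost for 54 units: 818

shortest-cost path #1: 5→6→3 push 6 @ unit cost 11 (adds 66)
shortest-cost path #2: 5→0→3 push 6 @ unit cost 11 (adds 66)
shortest-cost path #3: 5→2→3 push 14 @ unit cost 11 (adds 154)
shortest-cost path #4: 5→4→3 push 12 @ unit cost 11 (adds 132)
shortest-cost path #5: 5→7→0→3 push 8 @ unit cost 22 (adds 176)
shortest-cost path #6: 5→7→4→3 push 8 @ unit cost 28 (adds 224)
total cost = 818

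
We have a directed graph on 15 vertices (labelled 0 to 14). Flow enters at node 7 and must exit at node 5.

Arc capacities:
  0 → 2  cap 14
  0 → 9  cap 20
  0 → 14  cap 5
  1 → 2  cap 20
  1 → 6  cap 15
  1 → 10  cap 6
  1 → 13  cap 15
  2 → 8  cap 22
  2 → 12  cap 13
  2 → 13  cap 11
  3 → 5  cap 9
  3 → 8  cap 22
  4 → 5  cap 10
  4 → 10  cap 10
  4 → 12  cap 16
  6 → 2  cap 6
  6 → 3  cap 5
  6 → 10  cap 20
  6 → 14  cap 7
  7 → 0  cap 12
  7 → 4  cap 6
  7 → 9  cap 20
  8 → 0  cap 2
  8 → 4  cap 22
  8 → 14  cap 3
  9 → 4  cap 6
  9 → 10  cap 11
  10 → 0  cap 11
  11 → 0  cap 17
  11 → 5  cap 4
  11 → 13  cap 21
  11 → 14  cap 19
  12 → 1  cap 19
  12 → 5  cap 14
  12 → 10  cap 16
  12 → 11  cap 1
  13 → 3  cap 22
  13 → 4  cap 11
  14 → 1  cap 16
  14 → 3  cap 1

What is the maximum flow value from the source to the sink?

augment #1: 7→4→5 bottleneck 6, total now 6
augment #2: 7→9→4→5 bottleneck 4, total now 10
augment #3: 7→0→2→12→5 bottleneck 12, total now 22
augment #4: 7→9→4→12→5 bottleneck 2, total now 24
augment #5: 7→9→10→0→14→3→5 bottleneck 1, total now 25
augment #6: 7→9→10→0→2→12→11→5 bottleneck 1, total now 26
augment #7: 7→9→10→0→2→13→3→5 bottleneck 1, total now 27
augment #8: 7→9→10→0→14→1→6→3→5 bottleneck 4, total now 31

Maximum flow value: 31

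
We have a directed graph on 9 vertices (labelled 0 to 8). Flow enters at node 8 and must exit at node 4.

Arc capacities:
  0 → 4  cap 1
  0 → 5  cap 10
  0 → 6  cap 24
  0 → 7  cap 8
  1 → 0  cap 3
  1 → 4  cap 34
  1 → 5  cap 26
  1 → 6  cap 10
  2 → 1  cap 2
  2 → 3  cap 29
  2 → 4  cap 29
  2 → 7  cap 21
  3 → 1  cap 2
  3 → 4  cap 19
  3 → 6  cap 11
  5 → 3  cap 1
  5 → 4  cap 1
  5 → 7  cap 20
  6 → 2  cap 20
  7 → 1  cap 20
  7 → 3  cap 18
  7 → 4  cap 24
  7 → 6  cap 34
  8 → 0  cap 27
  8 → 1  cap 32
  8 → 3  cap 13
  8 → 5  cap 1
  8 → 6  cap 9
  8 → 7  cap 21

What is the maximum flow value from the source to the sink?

augment #1: 8→0→4 bottleneck 1, total now 1
augment #2: 8→1→4 bottleneck 32, total now 33
augment #3: 8→3→4 bottleneck 13, total now 46
augment #4: 8→5→4 bottleneck 1, total now 47
augment #5: 8→7→4 bottleneck 21, total now 68
augment #6: 8→0→7→4 bottleneck 3, total now 71
augment #7: 8→6→2→4 bottleneck 9, total now 80
augment #8: 8→0→5→3→4 bottleneck 1, total now 81
augment #9: 8→0→6→2→4 bottleneck 11, total now 92
augment #10: 8→0→7→1→4 bottleneck 2, total now 94
augment #11: 8→0→7→3→4 bottleneck 3, total now 97
augment #12: 8→0→5→7→3→4 bottleneck 2, total now 99

Maximum flow value: 99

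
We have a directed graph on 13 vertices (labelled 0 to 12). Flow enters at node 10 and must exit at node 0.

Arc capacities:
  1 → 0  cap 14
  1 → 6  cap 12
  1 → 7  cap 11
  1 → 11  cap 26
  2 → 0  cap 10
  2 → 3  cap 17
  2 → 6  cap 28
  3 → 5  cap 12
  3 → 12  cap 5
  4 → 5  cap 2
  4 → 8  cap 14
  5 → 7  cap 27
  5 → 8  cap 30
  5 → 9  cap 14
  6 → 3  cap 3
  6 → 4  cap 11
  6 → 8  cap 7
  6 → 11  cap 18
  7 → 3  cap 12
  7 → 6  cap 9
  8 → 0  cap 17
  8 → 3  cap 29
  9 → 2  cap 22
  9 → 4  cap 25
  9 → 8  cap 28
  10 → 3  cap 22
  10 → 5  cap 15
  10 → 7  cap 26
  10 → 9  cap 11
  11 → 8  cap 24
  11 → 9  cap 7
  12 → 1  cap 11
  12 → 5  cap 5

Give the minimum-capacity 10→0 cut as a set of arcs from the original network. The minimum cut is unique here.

Min-cut arcs: {(2,0), (3,12), (8,0)} (total capacity 32)

augment #1: 10→5→8→0 push 15
augment #2: 10→9→2→0 push 10
augment #3: 10→9→8→0 push 1
augment #4: 10→3→5→8→0 push 1
augment #5: 10→3→12→1→0 push 5
max flow = 32; residual-reachable set from 10 gives S-side
cut edges (S→T): {(2,0), (3,12), (8,0)} total cap 32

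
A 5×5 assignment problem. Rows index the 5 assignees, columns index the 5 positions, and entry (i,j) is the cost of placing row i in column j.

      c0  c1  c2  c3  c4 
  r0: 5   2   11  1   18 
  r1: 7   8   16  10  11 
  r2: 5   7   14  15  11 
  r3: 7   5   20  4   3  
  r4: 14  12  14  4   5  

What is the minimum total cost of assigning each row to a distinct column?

Minimum assignment cost: 30

one of 2 optimal assignments: row0→col1 (cost 2), row1→col0 (cost 7), row2→col2 (cost 14), row3→col4 (cost 3), row4→col3 (cost 4)
total = 2 + 7 + 14 + 3 + 4 = 30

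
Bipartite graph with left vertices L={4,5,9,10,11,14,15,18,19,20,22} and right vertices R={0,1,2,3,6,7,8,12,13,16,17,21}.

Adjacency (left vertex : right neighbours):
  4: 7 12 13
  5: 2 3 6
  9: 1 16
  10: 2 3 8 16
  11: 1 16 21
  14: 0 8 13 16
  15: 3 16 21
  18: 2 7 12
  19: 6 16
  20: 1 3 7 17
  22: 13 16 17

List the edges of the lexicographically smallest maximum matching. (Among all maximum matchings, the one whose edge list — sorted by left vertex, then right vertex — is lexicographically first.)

|M| = 11 (so the lex-smallest maximum matching has 11 edges)
process left vertices in ascending order; for each, take the smallest-labelled available neighbour that still permits 11 edges overall, or leave it unmatched if none does
lex-smallest matching: {4-7, 5-2, 9-1, 10-3, 11-16, 14-0, 15-21, 18-12, 19-6, 20-17, 22-13}

Lex-smallest maximum matching: {(4,7), (5,2), (9,1), (10,3), (11,16), (14,0), (15,21), (18,12), (19,6), (20,17), (22,13)}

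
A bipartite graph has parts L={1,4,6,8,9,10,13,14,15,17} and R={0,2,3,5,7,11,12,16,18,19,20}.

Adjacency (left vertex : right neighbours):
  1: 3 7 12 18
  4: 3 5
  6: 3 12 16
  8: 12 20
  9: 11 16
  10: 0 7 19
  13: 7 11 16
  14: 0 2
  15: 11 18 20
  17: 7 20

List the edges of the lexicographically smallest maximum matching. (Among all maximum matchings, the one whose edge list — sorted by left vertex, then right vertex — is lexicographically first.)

Lex-smallest maximum matching: {(1,3), (4,5), (6,12), (8,20), (9,11), (10,0), (13,16), (14,2), (15,18), (17,7)}

|M| = 10 (so the lex-smallest maximum matching has 10 edges)
process left vertices in ascending order; for each, take the smallest-labelled available neighbour that still permits 10 edges overall, or leave it unmatched if none does
lex-smallest matching: {1-3, 4-5, 6-12, 8-20, 9-11, 10-0, 13-16, 14-2, 15-18, 17-7}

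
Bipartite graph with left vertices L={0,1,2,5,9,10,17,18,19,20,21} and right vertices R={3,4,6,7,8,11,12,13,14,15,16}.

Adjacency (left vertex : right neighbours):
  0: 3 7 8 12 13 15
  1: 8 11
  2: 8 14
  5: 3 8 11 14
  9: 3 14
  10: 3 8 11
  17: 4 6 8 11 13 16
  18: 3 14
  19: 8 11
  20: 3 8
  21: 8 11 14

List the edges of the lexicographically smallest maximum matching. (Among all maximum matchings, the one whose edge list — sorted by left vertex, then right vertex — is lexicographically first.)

|M| = 6 (so the lex-smallest maximum matching has 6 edges)
process left vertices in ascending order; for each, take the smallest-labelled available neighbour that still permits 6 edges overall, or leave it unmatched if none does
lex-smallest matching: {0-7, 1-8, 2-14, 5-3, 10-11, 17-4}

Lex-smallest maximum matching: {(0,7), (1,8), (2,14), (5,3), (10,11), (17,4)}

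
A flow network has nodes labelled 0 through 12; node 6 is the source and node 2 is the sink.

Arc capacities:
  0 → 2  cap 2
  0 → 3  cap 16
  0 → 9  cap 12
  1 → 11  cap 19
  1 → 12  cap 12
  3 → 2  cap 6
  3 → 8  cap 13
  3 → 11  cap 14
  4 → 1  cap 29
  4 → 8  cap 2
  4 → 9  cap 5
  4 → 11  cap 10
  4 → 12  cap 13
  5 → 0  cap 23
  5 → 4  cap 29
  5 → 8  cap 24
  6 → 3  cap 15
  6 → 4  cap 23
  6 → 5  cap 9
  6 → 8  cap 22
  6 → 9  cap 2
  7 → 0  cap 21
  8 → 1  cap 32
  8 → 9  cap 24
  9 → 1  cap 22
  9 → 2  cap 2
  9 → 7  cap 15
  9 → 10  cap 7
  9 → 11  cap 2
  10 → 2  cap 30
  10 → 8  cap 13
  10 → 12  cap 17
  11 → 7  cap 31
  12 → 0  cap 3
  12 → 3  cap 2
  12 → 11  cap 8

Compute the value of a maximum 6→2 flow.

augment #1: 6→3→2 bottleneck 6, total now 6
augment #2: 6→9→2 bottleneck 2, total now 8
augment #3: 6→5→0→2 bottleneck 2, total now 10
augment #4: 6→4→9→10→2 bottleneck 5, total now 15
augment #5: 6→8→9→10→2 bottleneck 2, total now 17

Maximum flow value: 17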